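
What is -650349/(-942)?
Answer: 216783/314 ≈ 690.39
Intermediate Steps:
-650349/(-942) = -650349*(-1)/942 = -567*(-1147/942) = 216783/314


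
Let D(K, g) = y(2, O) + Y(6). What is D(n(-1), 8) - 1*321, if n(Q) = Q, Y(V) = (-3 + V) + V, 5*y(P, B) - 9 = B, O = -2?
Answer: -1553/5 ≈ -310.60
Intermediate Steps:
y(P, B) = 9/5 + B/5
Y(V) = -3 + 2*V
D(K, g) = 52/5 (D(K, g) = (9/5 + (⅕)*(-2)) + (-3 + 2*6) = (9/5 - ⅖) + (-3 + 12) = 7/5 + 9 = 52/5)
D(n(-1), 8) - 1*321 = 52/5 - 1*321 = 52/5 - 321 = -1553/5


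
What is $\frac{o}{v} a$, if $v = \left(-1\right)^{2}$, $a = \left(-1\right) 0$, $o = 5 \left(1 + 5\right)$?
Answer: $0$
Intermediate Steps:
$o = 30$ ($o = 5 \cdot 6 = 30$)
$a = 0$
$v = 1$
$\frac{o}{v} a = \frac{30}{1} \cdot 0 = 30 \cdot 1 \cdot 0 = 30 \cdot 0 = 0$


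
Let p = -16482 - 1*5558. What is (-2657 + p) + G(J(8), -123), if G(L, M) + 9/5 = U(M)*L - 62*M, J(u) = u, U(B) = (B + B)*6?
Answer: -144404/5 ≈ -28881.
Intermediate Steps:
p = -22040 (p = -16482 - 5558 = -22040)
U(B) = 12*B (U(B) = (2*B)*6 = 12*B)
G(L, M) = -9/5 - 62*M + 12*L*M (G(L, M) = -9/5 + ((12*M)*L - 62*M) = -9/5 + (12*L*M - 62*M) = -9/5 + (-62*M + 12*L*M) = -9/5 - 62*M + 12*L*M)
(-2657 + p) + G(J(8), -123) = (-2657 - 22040) + (-9/5 - 62*(-123) + 12*8*(-123)) = -24697 + (-9/5 + 7626 - 11808) = -24697 - 20919/5 = -144404/5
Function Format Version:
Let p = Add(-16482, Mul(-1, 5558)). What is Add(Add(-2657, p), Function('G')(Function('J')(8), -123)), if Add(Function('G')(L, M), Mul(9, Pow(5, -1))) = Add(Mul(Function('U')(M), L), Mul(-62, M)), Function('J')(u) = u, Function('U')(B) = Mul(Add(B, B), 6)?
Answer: Rational(-144404, 5) ≈ -28881.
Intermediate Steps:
p = -22040 (p = Add(-16482, -5558) = -22040)
Function('U')(B) = Mul(12, B) (Function('U')(B) = Mul(Mul(2, B), 6) = Mul(12, B))
Function('G')(L, M) = Add(Rational(-9, 5), Mul(-62, M), Mul(12, L, M)) (Function('G')(L, M) = Add(Rational(-9, 5), Add(Mul(Mul(12, M), L), Mul(-62, M))) = Add(Rational(-9, 5), Add(Mul(12, L, M), Mul(-62, M))) = Add(Rational(-9, 5), Add(Mul(-62, M), Mul(12, L, M))) = Add(Rational(-9, 5), Mul(-62, M), Mul(12, L, M)))
Add(Add(-2657, p), Function('G')(Function('J')(8), -123)) = Add(Add(-2657, -22040), Add(Rational(-9, 5), Mul(-62, -123), Mul(12, 8, -123))) = Add(-24697, Add(Rational(-9, 5), 7626, -11808)) = Add(-24697, Rational(-20919, 5)) = Rational(-144404, 5)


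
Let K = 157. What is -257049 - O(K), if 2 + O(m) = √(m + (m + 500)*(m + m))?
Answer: -257047 - √206455 ≈ -2.5750e+5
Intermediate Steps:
O(m) = -2 + √(m + 2*m*(500 + m)) (O(m) = -2 + √(m + (m + 500)*(m + m)) = -2 + √(m + (500 + m)*(2*m)) = -2 + √(m + 2*m*(500 + m)))
-257049 - O(K) = -257049 - (-2 + √(157*(1001 + 2*157))) = -257049 - (-2 + √(157*(1001 + 314))) = -257049 - (-2 + √(157*1315)) = -257049 - (-2 + √206455) = -257049 + (2 - √206455) = -257047 - √206455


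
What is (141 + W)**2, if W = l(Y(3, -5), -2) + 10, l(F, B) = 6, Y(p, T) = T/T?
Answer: 24649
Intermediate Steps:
Y(p, T) = 1
W = 16 (W = 6 + 10 = 16)
(141 + W)**2 = (141 + 16)**2 = 157**2 = 24649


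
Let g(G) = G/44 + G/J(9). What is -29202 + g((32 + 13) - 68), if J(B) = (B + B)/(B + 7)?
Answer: -11572295/396 ≈ -29223.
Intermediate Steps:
J(B) = 2*B/(7 + B) (J(B) = (2*B)/(7 + B) = 2*B/(7 + B))
g(G) = 361*G/396 (g(G) = G/44 + G/((2*9/(7 + 9))) = G*(1/44) + G/((2*9/16)) = G/44 + G/((2*9*(1/16))) = G/44 + G/(9/8) = G/44 + G*(8/9) = G/44 + 8*G/9 = 361*G/396)
-29202 + g((32 + 13) - 68) = -29202 + 361*((32 + 13) - 68)/396 = -29202 + 361*(45 - 68)/396 = -29202 + (361/396)*(-23) = -29202 - 8303/396 = -11572295/396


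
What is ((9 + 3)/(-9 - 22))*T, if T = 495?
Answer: -5940/31 ≈ -191.61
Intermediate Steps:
((9 + 3)/(-9 - 22))*T = ((9 + 3)/(-9 - 22))*495 = (12/(-31))*495 = (12*(-1/31))*495 = -12/31*495 = -5940/31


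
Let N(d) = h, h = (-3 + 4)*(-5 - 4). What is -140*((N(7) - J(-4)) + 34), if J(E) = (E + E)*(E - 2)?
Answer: 3220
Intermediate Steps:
h = -9 (h = 1*(-9) = -9)
N(d) = -9
J(E) = 2*E*(-2 + E) (J(E) = (2*E)*(-2 + E) = 2*E*(-2 + E))
-140*((N(7) - J(-4)) + 34) = -140*((-9 - 2*(-4)*(-2 - 4)) + 34) = -140*((-9 - 2*(-4)*(-6)) + 34) = -140*((-9 - 1*48) + 34) = -140*((-9 - 48) + 34) = -140*(-57 + 34) = -140*(-23) = 3220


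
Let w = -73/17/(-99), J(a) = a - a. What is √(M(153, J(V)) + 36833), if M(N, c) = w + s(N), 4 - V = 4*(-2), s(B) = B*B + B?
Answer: √19007588446/561 ≈ 245.75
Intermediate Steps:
s(B) = B + B² (s(B) = B² + B = B + B²)
V = 12 (V = 4 - 4*(-2) = 4 - 1*(-8) = 4 + 8 = 12)
J(a) = 0
w = 73/1683 (w = -73*1/17*(-1/99) = -73/17*(-1/99) = 73/1683 ≈ 0.043375)
M(N, c) = 73/1683 + N*(1 + N)
√(M(153, J(V)) + 36833) = √((73/1683 + 153 + 153²) + 36833) = √((73/1683 + 153 + 23409) + 36833) = √(39654919/1683 + 36833) = √(101644858/1683) = √19007588446/561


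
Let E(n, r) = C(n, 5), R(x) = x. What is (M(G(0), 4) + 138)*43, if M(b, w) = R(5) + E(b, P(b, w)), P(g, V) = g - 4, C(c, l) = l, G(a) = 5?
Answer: 6364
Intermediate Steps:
P(g, V) = -4 + g
E(n, r) = 5
M(b, w) = 10 (M(b, w) = 5 + 5 = 10)
(M(G(0), 4) + 138)*43 = (10 + 138)*43 = 148*43 = 6364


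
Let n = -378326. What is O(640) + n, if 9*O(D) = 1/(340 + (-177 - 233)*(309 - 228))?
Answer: -111920180581/295830 ≈ -3.7833e+5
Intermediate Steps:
O(D) = -1/295830 (O(D) = 1/(9*(340 + (-177 - 233)*(309 - 228))) = 1/(9*(340 - 410*81)) = 1/(9*(340 - 33210)) = (⅑)/(-32870) = (⅑)*(-1/32870) = -1/295830)
O(640) + n = -1/295830 - 378326 = -111920180581/295830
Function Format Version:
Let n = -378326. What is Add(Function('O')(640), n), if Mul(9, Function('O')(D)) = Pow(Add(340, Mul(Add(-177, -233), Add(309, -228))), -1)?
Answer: Rational(-111920180581, 295830) ≈ -3.7833e+5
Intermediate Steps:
Function('O')(D) = Rational(-1, 295830) (Function('O')(D) = Mul(Rational(1, 9), Pow(Add(340, Mul(Add(-177, -233), Add(309, -228))), -1)) = Mul(Rational(1, 9), Pow(Add(340, Mul(-410, 81)), -1)) = Mul(Rational(1, 9), Pow(Add(340, -33210), -1)) = Mul(Rational(1, 9), Pow(-32870, -1)) = Mul(Rational(1, 9), Rational(-1, 32870)) = Rational(-1, 295830))
Add(Function('O')(640), n) = Add(Rational(-1, 295830), -378326) = Rational(-111920180581, 295830)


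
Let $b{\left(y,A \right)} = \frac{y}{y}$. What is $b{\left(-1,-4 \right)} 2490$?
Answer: $2490$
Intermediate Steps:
$b{\left(y,A \right)} = 1$
$b{\left(-1,-4 \right)} 2490 = 1 \cdot 2490 = 2490$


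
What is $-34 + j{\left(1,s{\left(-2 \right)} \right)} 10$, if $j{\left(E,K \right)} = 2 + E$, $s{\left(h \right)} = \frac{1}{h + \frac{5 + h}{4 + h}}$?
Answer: $-4$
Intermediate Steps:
$s{\left(h \right)} = \frac{1}{h + \frac{5 + h}{4 + h}}$
$-34 + j{\left(1,s{\left(-2 \right)} \right)} 10 = -34 + \left(2 + 1\right) 10 = -34 + 3 \cdot 10 = -34 + 30 = -4$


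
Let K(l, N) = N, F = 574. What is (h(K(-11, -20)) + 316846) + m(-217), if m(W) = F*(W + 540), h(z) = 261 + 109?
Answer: 502618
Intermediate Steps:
h(z) = 370
m(W) = 309960 + 574*W (m(W) = 574*(W + 540) = 574*(540 + W) = 309960 + 574*W)
(h(K(-11, -20)) + 316846) + m(-217) = (370 + 316846) + (309960 + 574*(-217)) = 317216 + (309960 - 124558) = 317216 + 185402 = 502618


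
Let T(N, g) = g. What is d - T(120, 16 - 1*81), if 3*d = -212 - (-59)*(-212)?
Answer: -4175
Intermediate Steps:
d = -4240 (d = (-212 - (-59)*(-212))/3 = (-212 - 1*12508)/3 = (-212 - 12508)/3 = (⅓)*(-12720) = -4240)
d - T(120, 16 - 1*81) = -4240 - (16 - 1*81) = -4240 - (16 - 81) = -4240 - 1*(-65) = -4240 + 65 = -4175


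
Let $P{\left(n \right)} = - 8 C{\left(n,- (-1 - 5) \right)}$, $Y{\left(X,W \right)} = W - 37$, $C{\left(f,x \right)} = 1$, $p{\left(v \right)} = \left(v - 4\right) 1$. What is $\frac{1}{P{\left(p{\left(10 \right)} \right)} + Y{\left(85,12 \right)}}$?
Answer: $- \frac{1}{33} \approx -0.030303$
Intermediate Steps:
$p{\left(v \right)} = -4 + v$ ($p{\left(v \right)} = \left(-4 + v\right) 1 = -4 + v$)
$Y{\left(X,W \right)} = -37 + W$ ($Y{\left(X,W \right)} = W - 37 = -37 + W$)
$P{\left(n \right)} = -8$ ($P{\left(n \right)} = \left(-8\right) 1 = -8$)
$\frac{1}{P{\left(p{\left(10 \right)} \right)} + Y{\left(85,12 \right)}} = \frac{1}{-8 + \left(-37 + 12\right)} = \frac{1}{-8 - 25} = \frac{1}{-33} = - \frac{1}{33}$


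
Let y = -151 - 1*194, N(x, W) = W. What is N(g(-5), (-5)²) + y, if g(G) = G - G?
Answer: -320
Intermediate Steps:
g(G) = 0
y = -345 (y = -151 - 194 = -345)
N(g(-5), (-5)²) + y = (-5)² - 345 = 25 - 345 = -320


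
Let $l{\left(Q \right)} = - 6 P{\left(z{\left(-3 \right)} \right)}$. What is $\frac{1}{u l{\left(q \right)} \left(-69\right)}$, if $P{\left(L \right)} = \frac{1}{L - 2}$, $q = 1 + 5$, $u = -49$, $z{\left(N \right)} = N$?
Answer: $\frac{5}{20286} \approx 0.00024648$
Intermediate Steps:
$q = 6$
$P{\left(L \right)} = \frac{1}{-2 + L}$
$l{\left(Q \right)} = \frac{6}{5}$ ($l{\left(Q \right)} = - \frac{6}{-2 - 3} = - \frac{6}{-5} = \left(-6\right) \left(- \frac{1}{5}\right) = \frac{6}{5}$)
$\frac{1}{u l{\left(q \right)} \left(-69\right)} = \frac{1}{\left(-49\right) \frac{6}{5} \left(-69\right)} = \frac{1}{\left(- \frac{294}{5}\right) \left(-69\right)} = \frac{1}{\frac{20286}{5}} = \frac{5}{20286}$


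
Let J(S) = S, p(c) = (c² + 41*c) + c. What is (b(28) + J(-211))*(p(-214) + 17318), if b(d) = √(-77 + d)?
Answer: -11420586 + 378882*I ≈ -1.1421e+7 + 3.7888e+5*I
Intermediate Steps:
p(c) = c² + 42*c
(b(28) + J(-211))*(p(-214) + 17318) = (√(-77 + 28) - 211)*(-214*(42 - 214) + 17318) = (√(-49) - 211)*(-214*(-172) + 17318) = (7*I - 211)*(36808 + 17318) = (-211 + 7*I)*54126 = -11420586 + 378882*I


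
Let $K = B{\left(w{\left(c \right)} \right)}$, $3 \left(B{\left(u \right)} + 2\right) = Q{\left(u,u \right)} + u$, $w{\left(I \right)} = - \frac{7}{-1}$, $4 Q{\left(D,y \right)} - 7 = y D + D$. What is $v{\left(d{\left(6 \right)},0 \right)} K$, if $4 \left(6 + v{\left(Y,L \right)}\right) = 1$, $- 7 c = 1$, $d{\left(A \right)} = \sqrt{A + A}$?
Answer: $- \frac{1541}{48} \approx -32.104$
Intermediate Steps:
$d{\left(A \right)} = \sqrt{2} \sqrt{A}$ ($d{\left(A \right)} = \sqrt{2 A} = \sqrt{2} \sqrt{A}$)
$Q{\left(D,y \right)} = \frac{7}{4} + \frac{D}{4} + \frac{D y}{4}$ ($Q{\left(D,y \right)} = \frac{7}{4} + \frac{y D + D}{4} = \frac{7}{4} + \frac{D y + D}{4} = \frac{7}{4} + \frac{D + D y}{4} = \frac{7}{4} + \left(\frac{D}{4} + \frac{D y}{4}\right) = \frac{7}{4} + \frac{D}{4} + \frac{D y}{4}$)
$c = - \frac{1}{7}$ ($c = \left(- \frac{1}{7}\right) 1 = - \frac{1}{7} \approx -0.14286$)
$w{\left(I \right)} = 7$ ($w{\left(I \right)} = \left(-7\right) \left(-1\right) = 7$)
$B{\left(u \right)} = - \frac{17}{12} + \frac{u^{2}}{12} + \frac{5 u}{12}$ ($B{\left(u \right)} = -2 + \frac{\left(\frac{7}{4} + \frac{u}{4} + \frac{u u}{4}\right) + u}{3} = -2 + \frac{\left(\frac{7}{4} + \frac{u}{4} + \frac{u^{2}}{4}\right) + u}{3} = -2 + \frac{\frac{7}{4} + \frac{u^{2}}{4} + \frac{5 u}{4}}{3} = -2 + \left(\frac{7}{12} + \frac{u^{2}}{12} + \frac{5 u}{12}\right) = - \frac{17}{12} + \frac{u^{2}}{12} + \frac{5 u}{12}$)
$v{\left(Y,L \right)} = - \frac{23}{4}$ ($v{\left(Y,L \right)} = -6 + \frac{1}{4} \cdot 1 = -6 + \frac{1}{4} = - \frac{23}{4}$)
$K = \frac{67}{12}$ ($K = - \frac{17}{12} + \frac{7^{2}}{12} + \frac{5}{12} \cdot 7 = - \frac{17}{12} + \frac{1}{12} \cdot 49 + \frac{35}{12} = - \frac{17}{12} + \frac{49}{12} + \frac{35}{12} = \frac{67}{12} \approx 5.5833$)
$v{\left(d{\left(6 \right)},0 \right)} K = \left(- \frac{23}{4}\right) \frac{67}{12} = - \frac{1541}{48}$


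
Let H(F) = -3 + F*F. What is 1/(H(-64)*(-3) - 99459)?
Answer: -1/111738 ≈ -8.9495e-6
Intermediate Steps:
H(F) = -3 + F²
1/(H(-64)*(-3) - 99459) = 1/((-3 + (-64)²)*(-3) - 99459) = 1/((-3 + 4096)*(-3) - 99459) = 1/(4093*(-3) - 99459) = 1/(-12279 - 99459) = 1/(-111738) = -1/111738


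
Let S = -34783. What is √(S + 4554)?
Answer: I*√30229 ≈ 173.86*I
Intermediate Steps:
√(S + 4554) = √(-34783 + 4554) = √(-30229) = I*√30229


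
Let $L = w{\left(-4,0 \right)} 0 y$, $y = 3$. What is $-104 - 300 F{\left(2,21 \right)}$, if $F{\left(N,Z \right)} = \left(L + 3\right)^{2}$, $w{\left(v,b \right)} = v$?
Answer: $-2804$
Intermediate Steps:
$L = 0$ ($L = \left(-4\right) 0 \cdot 3 = 0 \cdot 3 = 0$)
$F{\left(N,Z \right)} = 9$ ($F{\left(N,Z \right)} = \left(0 + 3\right)^{2} = 3^{2} = 9$)
$-104 - 300 F{\left(2,21 \right)} = -104 - 2700 = -2804$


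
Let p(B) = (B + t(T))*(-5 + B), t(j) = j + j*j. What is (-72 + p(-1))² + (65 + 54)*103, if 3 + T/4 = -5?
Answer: 36228581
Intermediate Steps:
T = -32 (T = -12 + 4*(-5) = -12 - 20 = -32)
t(j) = j + j²
p(B) = (-5 + B)*(992 + B) (p(B) = (B - 32*(1 - 32))*(-5 + B) = (B - 32*(-31))*(-5 + B) = (B + 992)*(-5 + B) = (992 + B)*(-5 + B) = (-5 + B)*(992 + B))
(-72 + p(-1))² + (65 + 54)*103 = (-72 + (-4960 + (-1)² + 987*(-1)))² + (65 + 54)*103 = (-72 + (-4960 + 1 - 987))² + 119*103 = (-72 - 5946)² + 12257 = (-6018)² + 12257 = 36216324 + 12257 = 36228581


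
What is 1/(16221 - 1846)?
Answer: 1/14375 ≈ 6.9565e-5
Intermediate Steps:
1/(16221 - 1846) = 1/14375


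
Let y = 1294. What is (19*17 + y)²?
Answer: 2614689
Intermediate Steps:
(19*17 + y)² = (19*17 + 1294)² = (323 + 1294)² = 1617² = 2614689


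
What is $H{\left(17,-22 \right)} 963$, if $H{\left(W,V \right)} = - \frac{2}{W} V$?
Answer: $\frac{42372}{17} \approx 2492.5$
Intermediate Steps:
$H{\left(W,V \right)} = - \frac{2 V}{W}$
$H{\left(17,-22 \right)} 963 = \left(-2\right) \left(-22\right) \frac{1}{17} \cdot 963 = \frac{44}{17} \cdot 963 = \frac{42372}{17}$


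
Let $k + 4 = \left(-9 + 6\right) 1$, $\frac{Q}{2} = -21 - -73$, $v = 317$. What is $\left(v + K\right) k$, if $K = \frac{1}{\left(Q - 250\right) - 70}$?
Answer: $- \frac{479297}{216} \approx -2219.0$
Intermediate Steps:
$Q = 104$ ($Q = 2 \left(-21 - -73\right) = 2 \left(-21 + 73\right) = 2 \cdot 52 = 104$)
$k = -7$ ($k = -4 + \left(-9 + 6\right) 1 = -4 - 3 = -7$)
$K = - \frac{1}{216}$ ($K = \frac{1}{\left(104 - 250\right) - 70} = \frac{1}{-146 - 70} = \frac{1}{-216} = - \frac{1}{216} \approx -0.0046296$)
$\left(v + K\right) k = \left(317 - \frac{1}{216}\right) \left(-7\right) = \frac{68471}{216} \left(-7\right) = - \frac{479297}{216}$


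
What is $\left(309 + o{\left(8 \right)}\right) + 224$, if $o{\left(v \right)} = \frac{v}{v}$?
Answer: $534$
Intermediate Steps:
$o{\left(v \right)} = 1$
$\left(309 + o{\left(8 \right)}\right) + 224 = \left(309 + 1\right) + 224 = 310 + 224 = 534$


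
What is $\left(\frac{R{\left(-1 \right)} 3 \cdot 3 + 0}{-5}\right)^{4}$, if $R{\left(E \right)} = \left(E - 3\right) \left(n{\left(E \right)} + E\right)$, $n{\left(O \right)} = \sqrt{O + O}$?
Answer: $- \frac{11757312}{625} + \frac{6718464 i \sqrt{2}}{625} \approx -18812.0 + 15202.0 i$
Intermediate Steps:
$n{\left(O \right)} = \sqrt{2} \sqrt{O}$ ($n{\left(O \right)} = \sqrt{2 O} = \sqrt{2} \sqrt{O}$)
$R{\left(E \right)} = \left(-3 + E\right) \left(E + \sqrt{2} \sqrt{E}\right)$ ($R{\left(E \right)} = \left(E - 3\right) \left(\sqrt{2} \sqrt{E} + E\right) = \left(-3 + E\right) \left(E + \sqrt{2} \sqrt{E}\right)$)
$\left(\frac{R{\left(-1 \right)} 3 \cdot 3 + 0}{-5}\right)^{4} = \left(\frac{\left(\left(-1\right)^{2} - -3 + \sqrt{2} \left(-1\right)^{\frac{3}{2}} - 3 \sqrt{2} \sqrt{-1}\right) 3 \cdot 3 + 0}{-5}\right)^{4} = \left(\left(\left(1 + 3 + \sqrt{2} \left(- i\right) - 3 \sqrt{2} i\right) 3 \cdot 3 + 0\right) \left(- \frac{1}{5}\right)\right)^{4} = \left(\left(\left(1 + 3 - i \sqrt{2} - 3 i \sqrt{2}\right) 3 \cdot 3 + 0\right) \left(- \frac{1}{5}\right)\right)^{4} = \left(\left(\left(4 - 4 i \sqrt{2}\right) 3 \cdot 3 + 0\right) \left(- \frac{1}{5}\right)\right)^{4} = \left(\left(\left(12 - 12 i \sqrt{2}\right) 3 + 0\right) \left(- \frac{1}{5}\right)\right)^{4} = \left(\left(\left(36 - 36 i \sqrt{2}\right) + 0\right) \left(- \frac{1}{5}\right)\right)^{4} = \left(\left(36 - 36 i \sqrt{2}\right) \left(- \frac{1}{5}\right)\right)^{4} = \left(- \frac{36}{5} + \frac{36 i \sqrt{2}}{5}\right)^{4}$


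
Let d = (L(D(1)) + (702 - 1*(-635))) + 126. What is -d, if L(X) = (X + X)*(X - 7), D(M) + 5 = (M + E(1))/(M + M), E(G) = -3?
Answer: -1619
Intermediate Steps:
D(M) = -5 + (-3 + M)/(2*M) (D(M) = -5 + (M - 3)/(M + M) = -5 + (-3 + M)/((2*M)) = -5 + (-3 + M)*(1/(2*M)) = -5 + (-3 + M)/(2*M))
L(X) = 2*X*(-7 + X) (L(X) = (2*X)*(-7 + X) = 2*X*(-7 + X))
d = 1619 (d = (2*((3/2)*(-1 - 3*1)/1)*(-7 + (3/2)*(-1 - 3*1)/1) + (702 - 1*(-635))) + 126 = (2*((3/2)*1*(-1 - 3))*(-7 + (3/2)*1*(-1 - 3)) + (702 + 635)) + 126 = (2*((3/2)*1*(-4))*(-7 + (3/2)*1*(-4)) + 1337) + 126 = (2*(-6)*(-7 - 6) + 1337) + 126 = (2*(-6)*(-13) + 1337) + 126 = (156 + 1337) + 126 = 1493 + 126 = 1619)
-d = -1*1619 = -1619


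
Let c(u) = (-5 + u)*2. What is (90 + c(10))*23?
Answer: 2300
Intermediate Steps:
c(u) = -10 + 2*u
(90 + c(10))*23 = (90 + (-10 + 2*10))*23 = (90 + (-10 + 20))*23 = (90 + 10)*23 = 100*23 = 2300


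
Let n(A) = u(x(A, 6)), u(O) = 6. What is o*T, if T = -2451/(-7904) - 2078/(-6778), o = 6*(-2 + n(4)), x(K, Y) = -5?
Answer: 2608215/176228 ≈ 14.800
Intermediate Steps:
n(A) = 6
o = 24 (o = 6*(-2 + 6) = 6*4 = 24)
T = 869405/1409824 (T = -2451*(-1/7904) - 2078*(-1/6778) = 129/416 + 1039/3389 = 869405/1409824 ≈ 0.61668)
o*T = 24*(869405/1409824) = 2608215/176228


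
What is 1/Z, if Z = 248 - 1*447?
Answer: -1/199 ≈ -0.0050251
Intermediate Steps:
Z = -199 (Z = 248 - 447 = -199)
1/Z = 1/(-199) = -1/199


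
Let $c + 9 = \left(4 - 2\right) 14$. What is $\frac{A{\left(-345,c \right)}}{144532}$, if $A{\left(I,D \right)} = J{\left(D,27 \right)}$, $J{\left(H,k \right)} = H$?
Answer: $\frac{19}{144532} \approx 0.00013146$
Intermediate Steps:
$c = 19$ ($c = -9 + \left(4 - 2\right) 14 = -9 + 2 \cdot 14 = -9 + 28 = 19$)
$A{\left(I,D \right)} = D$
$\frac{A{\left(-345,c \right)}}{144532} = \frac{19}{144532}$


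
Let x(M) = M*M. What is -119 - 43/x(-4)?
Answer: -1947/16 ≈ -121.69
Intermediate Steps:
x(M) = M²
-119 - 43/x(-4) = -119 - 43/((-4)²) = -119 - 43/16 = -1947/16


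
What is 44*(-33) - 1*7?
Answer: -1459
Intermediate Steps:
44*(-33) - 1*7 = -1452 - 7 = -1459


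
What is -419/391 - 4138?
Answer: -1618377/391 ≈ -4139.1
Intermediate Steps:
-419/391 - 4138 = -1618377/391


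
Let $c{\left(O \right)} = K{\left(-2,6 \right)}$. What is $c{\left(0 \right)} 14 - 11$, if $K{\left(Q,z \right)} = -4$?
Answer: $-67$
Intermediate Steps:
$c{\left(O \right)} = -4$
$c{\left(0 \right)} 14 - 11 = \left(-4\right) 14 - 11 = -56 - 11 = -67$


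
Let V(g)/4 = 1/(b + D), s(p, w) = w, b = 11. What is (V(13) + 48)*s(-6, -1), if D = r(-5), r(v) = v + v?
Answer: -52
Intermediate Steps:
r(v) = 2*v
D = -10 (D = 2*(-5) = -10)
V(g) = 4 (V(g) = 4/(11 - 10) = 4/1 = 4*1 = 4)
(V(13) + 48)*s(-6, -1) = (4 + 48)*(-1) = 52*(-1) = -52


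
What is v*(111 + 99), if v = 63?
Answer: 13230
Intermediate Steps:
v*(111 + 99) = 63*(111 + 99) = 63*210 = 13230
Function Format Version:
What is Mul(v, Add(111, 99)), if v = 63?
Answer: 13230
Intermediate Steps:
Mul(v, Add(111, 99)) = Mul(63, Add(111, 99)) = Mul(63, 210) = 13230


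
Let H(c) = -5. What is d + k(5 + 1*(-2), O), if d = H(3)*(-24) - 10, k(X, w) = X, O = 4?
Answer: 113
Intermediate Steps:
d = 110 (d = -5*(-24) - 10 = 120 - 10 = 110)
d + k(5 + 1*(-2), O) = 110 + (5 + 1*(-2)) = 110 + (5 - 2) = 110 + 3 = 113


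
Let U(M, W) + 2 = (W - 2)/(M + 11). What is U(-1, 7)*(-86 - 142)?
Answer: 342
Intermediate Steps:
U(M, W) = -2 + (-2 + W)/(11 + M) (U(M, W) = -2 + (W - 2)/(M + 11) = -2 + (-2 + W)/(11 + M))
U(-1, 7)*(-86 - 142) = ((-24 + 7 - 2*(-1))/(11 - 1))*(-86 - 142) = ((-24 + 7 + 2)/10)*(-228) = ((1/10)*(-15))*(-228) = -3/2*(-228) = 342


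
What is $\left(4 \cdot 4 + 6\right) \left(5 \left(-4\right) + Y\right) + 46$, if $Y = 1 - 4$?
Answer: $-460$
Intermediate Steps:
$Y = -3$
$\left(4 \cdot 4 + 6\right) \left(5 \left(-4\right) + Y\right) + 46 = \left(4 \cdot 4 + 6\right) \left(5 \left(-4\right) - 3\right) + 46 = \left(16 + 6\right) \left(-20 - 3\right) + 46 = 22 \left(-23\right) + 46 = -506 + 46 = -460$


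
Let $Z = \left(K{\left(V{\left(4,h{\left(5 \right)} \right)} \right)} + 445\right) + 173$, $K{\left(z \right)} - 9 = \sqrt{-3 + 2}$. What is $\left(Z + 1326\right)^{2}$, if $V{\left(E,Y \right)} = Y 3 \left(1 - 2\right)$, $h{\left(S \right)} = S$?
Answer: $\left(1953 + i\right)^{2} \approx 3.8142 \cdot 10^{6} + 3.91 \cdot 10^{3} i$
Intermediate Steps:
$V{\left(E,Y \right)} = - 3 Y$ ($V{\left(E,Y \right)} = 3 Y \left(1 - 2\right) = 3 Y \left(-1\right) = - 3 Y$)
$K{\left(z \right)} = 9 + i$ ($K{\left(z \right)} = 9 + \sqrt{-3 + 2} = 9 + \sqrt{-1} = 9 + i$)
$Z = 627 + i$ ($Z = \left(\left(9 + i\right) + 445\right) + 173 = \left(454 + i\right) + 173 = 627 + i \approx 627.0 + 1.0 i$)
$\left(Z + 1326\right)^{2} = \left(\left(627 + i\right) + 1326\right)^{2} = \left(1953 + i\right)^{2}$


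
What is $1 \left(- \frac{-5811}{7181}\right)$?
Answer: $\frac{5811}{7181} \approx 0.80922$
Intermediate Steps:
$1 \left(- \frac{-5811}{7181}\right) = 1 \left(\left(-1\right) \left(- \frac{5811}{7181}\right)\right) = 1 \cdot \frac{5811}{7181} = \frac{5811}{7181}$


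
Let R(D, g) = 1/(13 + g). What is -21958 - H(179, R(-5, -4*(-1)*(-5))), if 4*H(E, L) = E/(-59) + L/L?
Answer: -1295492/59 ≈ -21958.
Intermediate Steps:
H(E, L) = ¼ - E/236 (H(E, L) = (E/(-59) + L/L)/4 = (E*(-1/59) + 1)/4 = (-E/59 + 1)/4 = (1 - E/59)/4 = ¼ - E/236)
-21958 - H(179, R(-5, -4*(-1)*(-5))) = -21958 - (¼ - 1/236*179) = -21958 - (¼ - 179/236) = -21958 - 1*(-30/59) = -21958 + 30/59 = -1295492/59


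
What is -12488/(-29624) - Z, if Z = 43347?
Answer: -22930340/529 ≈ -43347.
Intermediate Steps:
-12488/(-29624) - Z = -12488/(-29624) - 1*43347 = -12488*(-1/29624) - 43347 = 223/529 - 43347 = -22930340/529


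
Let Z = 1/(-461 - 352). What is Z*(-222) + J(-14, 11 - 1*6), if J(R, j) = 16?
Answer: 4410/271 ≈ 16.273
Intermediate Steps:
Z = -1/813 (Z = 1/(-813) = -1/813 ≈ -0.0012300)
Z*(-222) + J(-14, 11 - 1*6) = -1/813*(-222) + 16 = 74/271 + 16 = 4410/271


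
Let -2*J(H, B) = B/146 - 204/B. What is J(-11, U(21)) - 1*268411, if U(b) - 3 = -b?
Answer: -117566473/438 ≈ -2.6842e+5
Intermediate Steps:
U(b) = 3 - b
J(H, B) = 102/B - B/292 (J(H, B) = -(B/146 - 204/B)/2 = -(-204/B + B/146)/2 = 102/B - B/292)
J(-11, U(21)) - 1*268411 = (102/(3 - 1*21) - (3 - 1*21)/292) - 1*268411 = (102/(3 - 21) - (3 - 21)/292) - 268411 = (102/(-18) - 1/292*(-18)) - 268411 = (102*(-1/18) + 9/146) - 268411 = (-17/3 + 9/146) - 268411 = -2455/438 - 268411 = -117566473/438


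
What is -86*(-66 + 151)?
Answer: -7310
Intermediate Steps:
-86*(-66 + 151) = -86*85 = -7310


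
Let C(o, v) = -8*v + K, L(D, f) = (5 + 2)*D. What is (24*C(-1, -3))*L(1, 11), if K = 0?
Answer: 4032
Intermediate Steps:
L(D, f) = 7*D
C(o, v) = -8*v (C(o, v) = -8*v + 0 = -8*v)
(24*C(-1, -3))*L(1, 11) = (24*(-8*(-3)))*(7*1) = (24*24)*7 = 576*7 = 4032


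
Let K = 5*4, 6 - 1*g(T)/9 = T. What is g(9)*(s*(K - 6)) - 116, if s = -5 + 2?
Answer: 1018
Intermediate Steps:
g(T) = 54 - 9*T
K = 20
s = -3
g(9)*(s*(K - 6)) - 116 = (54 - 9*9)*(-3*(20 - 6)) - 116 = (54 - 81)*(-3*14) - 116 = -27*(-42) - 116 = 1134 - 116 = 1018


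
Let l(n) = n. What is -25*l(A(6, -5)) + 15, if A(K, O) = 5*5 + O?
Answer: -485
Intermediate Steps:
A(K, O) = 25 + O
-25*l(A(6, -5)) + 15 = -25*(25 - 5) + 15 = -25*20 + 15 = -500 + 15 = -485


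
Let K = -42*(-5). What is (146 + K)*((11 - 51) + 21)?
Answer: -6764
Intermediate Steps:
K = 210
(146 + K)*((11 - 51) + 21) = (146 + 210)*((11 - 51) + 21) = 356*(-40 + 21) = 356*(-19) = -6764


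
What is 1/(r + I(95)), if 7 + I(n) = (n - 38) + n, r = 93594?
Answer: 1/93739 ≈ 1.0668e-5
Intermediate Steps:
I(n) = -45 + 2*n (I(n) = -7 + ((n - 38) + n) = -7 + ((-38 + n) + n) = -7 + (-38 + 2*n) = -45 + 2*n)
1/(r + I(95)) = 1/(93594 + (-45 + 2*95)) = 1/(93594 + (-45 + 190)) = 1/(93594 + 145) = 1/93739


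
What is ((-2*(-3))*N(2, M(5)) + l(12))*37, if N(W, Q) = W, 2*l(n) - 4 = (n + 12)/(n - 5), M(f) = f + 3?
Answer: 4070/7 ≈ 581.43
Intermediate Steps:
M(f) = 3 + f
l(n) = 2 + (12 + n)/(2*(-5 + n)) (l(n) = 2 + ((n + 12)/(n - 5))/2 = 2 + ((12 + n)/(-5 + n))/2 = 2 + (12 + n)/(2*(-5 + n)))
((-2*(-3))*N(2, M(5)) + l(12))*37 = (-2*(-3)*2 + (-8 + 5*12)/(2*(-5 + 12)))*37 = (6*2 + (½)*(-8 + 60)/7)*37 = (12 + (½)*(⅐)*52)*37 = (12 + 26/7)*37 = (110/7)*37 = 4070/7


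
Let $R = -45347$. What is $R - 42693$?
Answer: $-88040$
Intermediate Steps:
$R - 42693 = -45347 - 42693 = -88040$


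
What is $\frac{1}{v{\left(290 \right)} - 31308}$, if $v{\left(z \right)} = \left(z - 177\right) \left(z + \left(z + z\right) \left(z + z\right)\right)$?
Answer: $\frac{1}{38014662} \approx 2.6306 \cdot 10^{-8}$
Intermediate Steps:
$v{\left(z \right)} = \left(-177 + z\right) \left(z + 4 z^{2}\right)$ ($v{\left(z \right)} = \left(-177 + z\right) \left(z + 2 z 2 z\right) = \left(-177 + z\right) \left(z + 4 z^{2}\right)$)
$\frac{1}{v{\left(290 \right)} - 31308} = \frac{1}{290 \left(-177 - 205030 + 4 \cdot 290^{2}\right) - 31308} = \frac{1}{290 \left(-177 - 205030 + 4 \cdot 84100\right) - 31308} = \frac{1}{290 \left(-177 - 205030 + 336400\right) - 31308} = \frac{1}{290 \cdot 131193 - 31308} = \frac{1}{38045970 - 31308} = \frac{1}{38014662}$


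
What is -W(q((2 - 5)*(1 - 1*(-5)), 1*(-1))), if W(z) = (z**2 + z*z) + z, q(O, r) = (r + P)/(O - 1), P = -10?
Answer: -451/361 ≈ -1.2493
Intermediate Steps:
q(O, r) = (-10 + r)/(-1 + O) (q(O, r) = (r - 10)/(O - 1) = (-10 + r)/(-1 + O))
W(z) = z + 2*z**2 (W(z) = (z**2 + z**2) + z = 2*z**2 + z = z + 2*z**2)
-W(q((2 - 5)*(1 - 1*(-5)), 1*(-1))) = -(-10 + 1*(-1))/(-1 + (2 - 5)*(1 - 1*(-5)))*(1 + 2*((-10 + 1*(-1))/(-1 + (2 - 5)*(1 - 1*(-5))))) = -(-10 - 1)/(-1 - 3*(1 + 5))*(1 + 2*((-10 - 1)/(-1 - 3*(1 + 5)))) = --11/(-1 - 3*6)*(1 + 2*(-11/(-1 - 3*6))) = --11/(-1 - 18)*(1 + 2*(-11/(-1 - 18))) = --11/(-19)*(1 + 2*(-11/(-19))) = -(-1/19*(-11))*(1 + 2*(-1/19*(-11))) = -11*(1 + 2*(11/19))/19 = -11*(1 + 22/19)/19 = -11*41/(19*19) = -1*451/361 = -451/361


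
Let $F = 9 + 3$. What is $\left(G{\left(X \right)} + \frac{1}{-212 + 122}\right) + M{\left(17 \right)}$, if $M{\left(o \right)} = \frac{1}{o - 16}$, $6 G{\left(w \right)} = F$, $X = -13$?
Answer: $\frac{269}{90} \approx 2.9889$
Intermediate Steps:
$F = 12$
$G{\left(w \right)} = 2$ ($G{\left(w \right)} = \frac{1}{6} \cdot 12 = 2$)
$M{\left(o \right)} = \frac{1}{-16 + o}$
$\left(G{\left(X \right)} + \frac{1}{-212 + 122}\right) + M{\left(17 \right)} = \left(2 + \frac{1}{-212 + 122}\right) + \frac{1}{-16 + 17} = \left(2 + \frac{1}{-90}\right) + 1^{-1} = \left(2 - \frac{1}{90}\right) + 1 = \frac{179}{90} + 1 = \frac{269}{90}$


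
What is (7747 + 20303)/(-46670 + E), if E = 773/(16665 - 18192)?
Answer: -42832350/71265863 ≈ -0.60102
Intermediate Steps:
E = -773/1527 (E = 773/(-1527) = 773*(-1/1527) = -773/1527 ≈ -0.50622)
(7747 + 20303)/(-46670 + E) = (7747 + 20303)/(-46670 - 773/1527) = 28050/(-71265863/1527) = 28050*(-1527/71265863) = -42832350/71265863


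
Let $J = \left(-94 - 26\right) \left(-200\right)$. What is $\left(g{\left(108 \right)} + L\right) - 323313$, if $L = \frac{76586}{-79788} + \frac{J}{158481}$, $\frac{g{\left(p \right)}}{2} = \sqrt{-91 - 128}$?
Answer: $- \frac{227125831424035}{702493446} + 2 i \sqrt{219} \approx -3.2331 \cdot 10^{5} + 29.597 i$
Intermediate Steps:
$J = 24000$ ($J = \left(-120\right) \left(-200\right) = 24000$)
$g{\left(p \right)} = 2 i \sqrt{219}$ ($g{\left(p \right)} = 2 \sqrt{-91 - 128} = 2 \sqrt{-219} = 2 i \sqrt{219}$)
$L = - \frac{567917437}{702493446}$ ($L = \frac{76586}{-79788} + \frac{24000}{158481} = 76586 \left(- \frac{1}{79788}\right) + 24000 \cdot \frac{1}{158481} = - \frac{38293}{39894} + \frac{8000}{52827} = - \frac{567917437}{702493446} \approx -0.80843$)
$\left(g{\left(108 \right)} + L\right) - 323313 = \left(2 i \sqrt{219} - \frac{567917437}{702493446}\right) - 323313 = \left(- \frac{567917437}{702493446} + 2 i \sqrt{219}\right) - 323313 = - \frac{227125831424035}{702493446} + 2 i \sqrt{219}$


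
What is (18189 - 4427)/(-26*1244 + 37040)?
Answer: 6881/2348 ≈ 2.9306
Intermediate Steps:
(18189 - 4427)/(-26*1244 + 37040) = 13762/(-32344 + 37040) = 13762/4696 = 13762*(1/4696) = 6881/2348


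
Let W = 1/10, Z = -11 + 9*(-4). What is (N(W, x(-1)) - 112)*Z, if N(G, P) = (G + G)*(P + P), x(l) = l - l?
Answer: 5264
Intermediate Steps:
x(l) = 0
Z = -47 (Z = -11 - 36 = -47)
W = ⅒ ≈ 0.10000
N(G, P) = 4*G*P (N(G, P) = (2*G)*(2*P) = 4*G*P)
(N(W, x(-1)) - 112)*Z = (4*(⅒)*0 - 112)*(-47) = (0 - 112)*(-47) = -112*(-47) = 5264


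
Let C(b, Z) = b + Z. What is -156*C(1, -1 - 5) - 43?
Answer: 737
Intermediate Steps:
C(b, Z) = Z + b
-156*C(1, -1 - 5) - 43 = -156*((-1 - 5) + 1) - 43 = -156*(-6 + 1) - 43 = -156*(-5) - 43 = 780 - 43 = 737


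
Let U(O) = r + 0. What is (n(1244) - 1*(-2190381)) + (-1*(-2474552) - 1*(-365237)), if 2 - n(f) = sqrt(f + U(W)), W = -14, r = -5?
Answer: 5030172 - sqrt(1239) ≈ 5.0301e+6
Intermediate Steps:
U(O) = -5 (U(O) = -5 + 0 = -5)
n(f) = 2 - sqrt(-5 + f) (n(f) = 2 - sqrt(f - 5) = 2 - sqrt(-5 + f))
(n(1244) - 1*(-2190381)) + (-1*(-2474552) - 1*(-365237)) = ((2 - sqrt(-5 + 1244)) - 1*(-2190381)) + (-1*(-2474552) - 1*(-365237)) = ((2 - sqrt(1239)) + 2190381) + (2474552 + 365237) = (2190383 - sqrt(1239)) + 2839789 = 5030172 - sqrt(1239)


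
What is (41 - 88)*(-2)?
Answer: 94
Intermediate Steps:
(41 - 88)*(-2) = -47*(-2) = 94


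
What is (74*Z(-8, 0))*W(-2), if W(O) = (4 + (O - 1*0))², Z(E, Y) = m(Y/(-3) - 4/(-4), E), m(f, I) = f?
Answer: 296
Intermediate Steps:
Z(E, Y) = 1 - Y/3 (Z(E, Y) = Y/(-3) - 4/(-4) = Y*(-⅓) - 4*(-¼) = -Y/3 + 1 = 1 - Y/3)
W(O) = (4 + O)² (W(O) = (4 + (O + 0))² = (4 + O)²)
(74*Z(-8, 0))*W(-2) = (74*(1 - ⅓*0))*(4 - 2)² = (74*(1 + 0))*2² = (74*1)*4 = 74*4 = 296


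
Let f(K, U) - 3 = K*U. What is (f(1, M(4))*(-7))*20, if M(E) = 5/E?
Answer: -595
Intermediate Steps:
f(K, U) = 3 + K*U
(f(1, M(4))*(-7))*20 = ((3 + 1*(5/4))*(-7))*20 = ((3 + 5/4)*(-7))*20 = ((17/4)*(-7))*20 = -119/4*20 = -595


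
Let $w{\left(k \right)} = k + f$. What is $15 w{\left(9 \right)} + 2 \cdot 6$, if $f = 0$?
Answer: $147$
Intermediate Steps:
$w{\left(k \right)} = k$ ($w{\left(k \right)} = k + 0 = k$)
$15 w{\left(9 \right)} + 2 \cdot 6 = 15 \cdot 9 + 2 \cdot 6 = 135 + 12 = 147$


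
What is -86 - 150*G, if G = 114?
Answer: -17186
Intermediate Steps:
-86 - 150*G = -86 - 150*114 = -86 - 17100 = -17186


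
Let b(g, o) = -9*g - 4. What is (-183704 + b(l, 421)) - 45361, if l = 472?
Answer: -233317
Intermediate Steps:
b(g, o) = -4 - 9*g
(-183704 + b(l, 421)) - 45361 = (-183704 + (-4 - 9*472)) - 45361 = (-183704 + (-4 - 4248)) - 45361 = (-183704 - 4252) - 45361 = -187956 - 45361 = -233317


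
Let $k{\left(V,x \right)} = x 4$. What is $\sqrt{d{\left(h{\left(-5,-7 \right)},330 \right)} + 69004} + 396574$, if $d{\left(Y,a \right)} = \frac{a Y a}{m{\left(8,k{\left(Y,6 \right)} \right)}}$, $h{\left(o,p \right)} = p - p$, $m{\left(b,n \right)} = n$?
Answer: $396574 + 2 \sqrt{17251} \approx 3.9684 \cdot 10^{5}$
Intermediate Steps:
$k{\left(V,x \right)} = 4 x$
$h{\left(o,p \right)} = 0$
$d{\left(Y,a \right)} = \frac{Y a^{2}}{24}$ ($d{\left(Y,a \right)} = \frac{a Y a}{4 \cdot 6} = \frac{Y a a}{24} = Y a^{2} \cdot \frac{1}{24} = \frac{Y a^{2}}{24}$)
$\sqrt{d{\left(h{\left(-5,-7 \right)},330 \right)} + 69004} + 396574 = \sqrt{\frac{1}{24} \cdot 0 \cdot 330^{2} + 69004} + 396574 = \sqrt{\frac{1}{24} \cdot 0 \cdot 108900 + 69004} + 396574 = \sqrt{0 + 69004} + 396574 = \sqrt{69004} + 396574 = 2 \sqrt{17251} + 396574 = 396574 + 2 \sqrt{17251}$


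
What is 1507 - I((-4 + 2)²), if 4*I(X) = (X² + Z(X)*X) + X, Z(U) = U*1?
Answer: 1498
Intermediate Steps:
Z(U) = U
I(X) = X²/2 + X/4 (I(X) = ((X² + X*X) + X)/4 = ((X² + X²) + X)/4 = (2*X² + X)/4 = (X + 2*X²)/4 = X²/2 + X/4)
1507 - I((-4 + 2)²) = 1507 - (-4 + 2)²*(1 + 2*(-4 + 2)²)/4 = 1507 - (-2)²*(1 + 2*(-2)²)/4 = 1507 - 4*(1 + 2*4)/4 = 1507 - 4*(1 + 8)/4 = 1507 - 4*9/4 = 1507 - 1*9 = 1507 - 9 = 1498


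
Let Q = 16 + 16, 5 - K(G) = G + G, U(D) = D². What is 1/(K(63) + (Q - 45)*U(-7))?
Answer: -1/758 ≈ -0.0013193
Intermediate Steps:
K(G) = 5 - 2*G (K(G) = 5 - (G + G) = 5 - 2*G)
Q = 32
1/(K(63) + (Q - 45)*U(-7)) = 1/((5 - 2*63) + (32 - 45)*(-7)²) = 1/((5 - 126) - 13*49) = 1/(-121 - 637) = 1/(-758) = -1/758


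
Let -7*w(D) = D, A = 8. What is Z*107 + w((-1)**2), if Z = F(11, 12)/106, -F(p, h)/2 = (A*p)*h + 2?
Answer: -792495/371 ≈ -2136.1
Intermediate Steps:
F(p, h) = -4 - 16*h*p (F(p, h) = -2*((8*p)*h + 2) = -2*(8*h*p + 2) = -2*(2 + 8*h*p) = -4 - 16*h*p)
w(D) = -D/7
Z = -1058/53 (Z = (-4 - 16*12*11)/106 = (-4 - 2112)*(1/106) = -2116*1/106 = -1058/53 ≈ -19.962)
Z*107 + w((-1)**2) = -1058/53*107 - 1/7*(-1)**2 = -113206/53 - 1/7*1 = -113206/53 - 1/7 = -792495/371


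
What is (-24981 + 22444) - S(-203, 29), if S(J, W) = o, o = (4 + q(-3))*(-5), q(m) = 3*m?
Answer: -2562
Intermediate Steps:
o = 25 (o = (4 + 3*(-3))*(-5) = (4 - 9)*(-5) = -5*(-5) = 25)
S(J, W) = 25
(-24981 + 22444) - S(-203, 29) = (-24981 + 22444) - 1*25 = -2537 - 25 = -2562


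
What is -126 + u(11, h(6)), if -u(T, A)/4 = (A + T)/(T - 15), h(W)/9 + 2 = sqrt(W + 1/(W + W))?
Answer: -133 + 3*sqrt(219)/2 ≈ -110.80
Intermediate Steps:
h(W) = -18 + 9*sqrt(W + 1/(2*W)) (h(W) = -18 + 9*sqrt(W + 1/(W + W)) = -18 + 9*sqrt(W + 1/(2*W)))
u(T, A) = -4*(A + T)/(-15 + T) (u(T, A) = -4*(A + T)/(T - 15) = -4*(A + T)/(-15 + T))
-126 + u(11, h(6)) = -126 + 4*(-(-18 + 9*sqrt(2/6 + 4*6)/2) - 1*11)/(-15 + 11) = -126 + 4*(-(-18 + 9*sqrt(2*(1/6) + 24)/2) - 11)/(-4) = -126 + 4*(-1/4)*(-(-18 + 9*sqrt(1/3 + 24)/2) - 11) = -126 + 4*(-1/4)*(-(-18 + 9*sqrt(73/3)/2) - 11) = -126 + 4*(-1/4)*(-(-18 + 9*(sqrt(219)/3)/2) - 11) = -126 + 4*(-1/4)*(-(-18 + 3*sqrt(219)/2) - 11) = -126 + 4*(-1/4)*((18 - 3*sqrt(219)/2) - 11) = -126 + 4*(-1/4)*(7 - 3*sqrt(219)/2) = -126 + (-7 + 3*sqrt(219)/2) = -133 + 3*sqrt(219)/2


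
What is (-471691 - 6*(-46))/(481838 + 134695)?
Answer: -471415/616533 ≈ -0.76462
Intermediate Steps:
(-471691 - 6*(-46))/(481838 + 134695) = (-471691 + 276)/616533 = -471415*1/616533 = -471415/616533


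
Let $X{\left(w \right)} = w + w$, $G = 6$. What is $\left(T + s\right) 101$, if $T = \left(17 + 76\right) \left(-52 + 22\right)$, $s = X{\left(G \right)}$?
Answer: $-280578$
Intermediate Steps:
$X{\left(w \right)} = 2 w$
$s = 12$ ($s = 2 \cdot 6 = 12$)
$T = -2790$ ($T = 93 \left(-30\right) = -2790$)
$\left(T + s\right) 101 = \left(-2790 + 12\right) 101 = \left(-2778\right) 101 = -280578$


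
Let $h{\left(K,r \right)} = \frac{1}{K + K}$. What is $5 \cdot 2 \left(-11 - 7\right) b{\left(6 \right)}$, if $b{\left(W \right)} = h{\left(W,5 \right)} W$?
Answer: $-90$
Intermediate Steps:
$h{\left(K,r \right)} = \frac{1}{2 K}$
$b{\left(W \right)} = \frac{1}{2}$ ($b{\left(W \right)} = \frac{1}{2 W} W = \frac{1}{2}$)
$5 \cdot 2 \left(-11 - 7\right) b{\left(6 \right)} = 5 \cdot 2 \left(-11 - 7\right) \frac{1}{2} = 10 \left(-18\right) \frac{1}{2} = \left(-180\right) \frac{1}{2} = -90$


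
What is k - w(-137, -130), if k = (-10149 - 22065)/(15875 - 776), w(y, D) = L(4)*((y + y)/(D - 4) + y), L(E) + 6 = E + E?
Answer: 12899618/48173 ≈ 267.78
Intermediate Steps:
L(E) = -6 + 2*E (L(E) = -6 + (E + E) = -6 + 2*E)
w(y, D) = 2*y + 4*y/(-4 + D) (w(y, D) = (-6 + 2*4)*((y + y)/(D - 4) + y) = (-6 + 8)*((2*y)/(-4 + D) + y) = 2*(2*y/(-4 + D) + y) = 2*(y + 2*y/(-4 + D)) = 2*y + 4*y/(-4 + D))
k = -1534/719 (k = -32214/15099 = -32214*1/15099 = -1534/719 ≈ -2.1335)
k - w(-137, -130) = -1534/719 - 2*(-137)*(-2 - 130)/(-4 - 130) = -1534/719 - 2*(-137)*(-132)/(-134) = -1534/719 - 2*(-137)*(-1)*(-132)/134 = -1534/719 - 1*(-18084/67) = -1534/719 + 18084/67 = 12899618/48173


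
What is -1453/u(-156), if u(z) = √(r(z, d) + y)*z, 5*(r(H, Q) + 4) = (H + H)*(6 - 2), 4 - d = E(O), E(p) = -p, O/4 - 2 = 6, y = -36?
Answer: -1453*I*√1810/112944 ≈ -0.54732*I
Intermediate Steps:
O = 32 (O = 8 + 4*6 = 8 + 24 = 32)
d = 36 (d = 4 - (-1)*32 = 4 - 1*(-32) = 4 + 32 = 36)
r(H, Q) = -4 + 8*H/5 (r(H, Q) = -4 + ((H + H)*(6 - 2))/5 = -4 + ((2*H)*4)/5 = -4 + (8*H)/5 = -4 + 8*H/5)
u(z) = z*√(-40 + 8*z/5) (u(z) = √((-4 + 8*z/5) - 36)*z = √(-40 + 8*z/5)*z = z*√(-40 + 8*z/5))
-1453/u(-156) = -1453*(-5/(312*√(-250 + 10*(-156)))) = -1453*(-5/(312*√(-250 - 1560))) = -1453*I*√1810/112944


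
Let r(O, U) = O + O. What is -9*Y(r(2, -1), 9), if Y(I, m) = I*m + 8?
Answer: -396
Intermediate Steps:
r(O, U) = 2*O
Y(I, m) = 8 + I*m
-9*Y(r(2, -1), 9) = -9*(8 + (2*2)*9) = -9*(8 + 4*9) = -9*(8 + 36) = -9*44 = -396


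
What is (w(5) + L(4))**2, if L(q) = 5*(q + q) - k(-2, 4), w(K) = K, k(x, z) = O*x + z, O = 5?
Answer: 2601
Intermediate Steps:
k(x, z) = z + 5*x (k(x, z) = 5*x + z = z + 5*x)
L(q) = 6 + 10*q (L(q) = 5*(q + q) - (4 + 5*(-2)) = 5*(2*q) - (4 - 10) = 10*q - 1*(-6) = 10*q + 6 = 6 + 10*q)
(w(5) + L(4))**2 = (5 + (6 + 10*4))**2 = (5 + (6 + 40))**2 = (5 + 46)**2 = 51**2 = 2601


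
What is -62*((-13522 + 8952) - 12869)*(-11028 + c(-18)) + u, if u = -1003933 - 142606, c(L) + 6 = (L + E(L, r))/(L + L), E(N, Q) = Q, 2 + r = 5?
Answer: -23861710887/2 ≈ -1.1931e+10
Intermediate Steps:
r = 3 (r = -2 + 5 = 3)
c(L) = -6 + (3 + L)/(2*L) (c(L) = -6 + (L + 3)/(L + L) = -6 + (3 + L)/((2*L)) = -6 + (3 + L)*(1/(2*L)) = -6 + (3 + L)/(2*L))
u = -1146539
-62*((-13522 + 8952) - 12869)*(-11028 + c(-18)) + u = -62*((-13522 + 8952) - 12869)*(-11028 + (1/2)*(3 - 11*(-18))/(-18)) - 1146539 = -62*(-4570 - 12869)*(-11028 + (1/2)*(-1/18)*(3 + 198)) - 1146539 = -(-1081218)*(-11028 + (1/2)*(-1/18)*201) - 1146539 = -(-1081218)*(-11028 - 67/12) - 1146539 = -(-1081218)*(-132403)/12 - 1146539 = -62*769658639/4 - 1146539 = -23859417809/2 - 1146539 = -23861710887/2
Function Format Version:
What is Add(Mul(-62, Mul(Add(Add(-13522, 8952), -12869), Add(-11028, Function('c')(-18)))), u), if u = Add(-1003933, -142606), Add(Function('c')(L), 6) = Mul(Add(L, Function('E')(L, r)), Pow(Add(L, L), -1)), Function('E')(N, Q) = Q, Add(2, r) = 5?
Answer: Rational(-23861710887, 2) ≈ -1.1931e+10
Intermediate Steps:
r = 3 (r = Add(-2, 5) = 3)
Function('c')(L) = Add(-6, Mul(Rational(1, 2), Pow(L, -1), Add(3, L))) (Function('c')(L) = Add(-6, Mul(Add(L, 3), Pow(Add(L, L), -1))) = Add(-6, Mul(Add(3, L), Pow(Mul(2, L), -1))) = Add(-6, Mul(Add(3, L), Mul(Rational(1, 2), Pow(L, -1)))) = Add(-6, Mul(Rational(1, 2), Pow(L, -1), Add(3, L))))
u = -1146539
Add(Mul(-62, Mul(Add(Add(-13522, 8952), -12869), Add(-11028, Function('c')(-18)))), u) = Add(Mul(-62, Mul(Add(Add(-13522, 8952), -12869), Add(-11028, Mul(Rational(1, 2), Pow(-18, -1), Add(3, Mul(-11, -18)))))), -1146539) = Add(Mul(-62, Mul(Add(-4570, -12869), Add(-11028, Mul(Rational(1, 2), Rational(-1, 18), Add(3, 198))))), -1146539) = Add(Mul(-62, Mul(-17439, Add(-11028, Mul(Rational(1, 2), Rational(-1, 18), 201)))), -1146539) = Add(Mul(-62, Mul(-17439, Add(-11028, Rational(-67, 12)))), -1146539) = Add(Mul(-62, Mul(-17439, Rational(-132403, 12))), -1146539) = Add(Mul(-62, Rational(769658639, 4)), -1146539) = Add(Rational(-23859417809, 2), -1146539) = Rational(-23861710887, 2)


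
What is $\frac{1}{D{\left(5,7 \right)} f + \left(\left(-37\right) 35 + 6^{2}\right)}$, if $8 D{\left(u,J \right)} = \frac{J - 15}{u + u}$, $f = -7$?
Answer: $- \frac{10}{12583} \approx -0.00079472$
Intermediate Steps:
$D{\left(u,J \right)} = \frac{-15 + J}{16 u}$ ($D{\left(u,J \right)} = \frac{\left(J - 15\right) \frac{1}{u + u}}{8} = \frac{\left(-15 + J\right) \frac{1}{2 u}}{8} = \frac{\frac{1}{2} \frac{1}{u} \left(-15 + J\right)}{8} = \frac{-15 + J}{16 u}$)
$\frac{1}{D{\left(5,7 \right)} f + \left(\left(-37\right) 35 + 6^{2}\right)} = \frac{1}{\frac{-15 + 7}{16 \cdot 5} \left(-7\right) + \left(\left(-37\right) 35 + 6^{2}\right)} = \frac{1}{\frac{1}{16} \cdot \frac{1}{5} \left(-8\right) \left(-7\right) + \left(-1295 + 36\right)} = \frac{1}{\left(- \frac{1}{10}\right) \left(-7\right) - 1259} = \frac{1}{\frac{7}{10} - 1259} = \frac{1}{- \frac{12583}{10}} = - \frac{10}{12583}$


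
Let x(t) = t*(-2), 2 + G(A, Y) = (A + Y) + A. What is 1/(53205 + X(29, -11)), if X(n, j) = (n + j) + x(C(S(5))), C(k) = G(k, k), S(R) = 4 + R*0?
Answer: 1/53203 ≈ 1.8796e-5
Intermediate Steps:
S(R) = 4 (S(R) = 4 + 0 = 4)
G(A, Y) = -2 + Y + 2*A (G(A, Y) = -2 + ((A + Y) + A) = -2 + (Y + 2*A) = -2 + Y + 2*A)
C(k) = -2 + 3*k (C(k) = -2 + k + 2*k = -2 + 3*k)
x(t) = -2*t
X(n, j) = -20 + j + n (X(n, j) = (n + j) - 2*(-2 + 3*4) = (j + n) - 2*(-2 + 12) = (j + n) - 2*10 = (j + n) - 20 = -20 + j + n)
1/(53205 + X(29, -11)) = 1/(53205 + (-20 - 11 + 29)) = 1/(53205 - 2) = 1/53203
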